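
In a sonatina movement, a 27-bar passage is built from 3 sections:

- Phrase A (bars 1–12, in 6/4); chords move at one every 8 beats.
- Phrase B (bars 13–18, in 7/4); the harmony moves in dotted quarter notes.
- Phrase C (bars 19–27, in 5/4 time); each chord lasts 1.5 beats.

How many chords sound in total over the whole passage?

A: 12 bars × 6 beats = 72 beats; 8 beats/chord → 9 chords.
B: 6 bars × 7 beats = 42 beats; 1.5 beats/chord → 28 chords.
C: 9 bars × 5 beats = 45 beats; 1.5 beats/chord → 30 chords.
Total: 9 + 28 + 30 = 67.

67 chords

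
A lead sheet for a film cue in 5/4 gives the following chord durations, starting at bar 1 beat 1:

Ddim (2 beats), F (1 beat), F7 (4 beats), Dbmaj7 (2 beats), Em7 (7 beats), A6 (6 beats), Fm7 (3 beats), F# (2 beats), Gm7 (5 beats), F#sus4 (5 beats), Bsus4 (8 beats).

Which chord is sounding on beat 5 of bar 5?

Fm7

Beat 5 of bar 5 is beat (5−1)×5 + 5 = 25 overall.
Running totals: Ddim ends at 2, F ends at 3, F7 ends at 7, Dbmaj7 ends at 9, Em7 ends at 16, A6 ends at 22, Fm7 ends at 25.
Beat 25 falls within Fm7.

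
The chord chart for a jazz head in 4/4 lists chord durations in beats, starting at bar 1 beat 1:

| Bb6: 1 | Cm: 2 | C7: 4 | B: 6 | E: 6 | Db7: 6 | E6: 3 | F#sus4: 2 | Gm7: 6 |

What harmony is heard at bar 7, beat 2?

Beat 2 of bar 7 is beat (7−1)×4 + 2 = 26 overall.
Running totals: Bb6 ends at 1, Cm ends at 3, C7 ends at 7, B ends at 13, E ends at 19, Db7 ends at 25, E6 ends at 28.
Beat 26 falls within E6.

E6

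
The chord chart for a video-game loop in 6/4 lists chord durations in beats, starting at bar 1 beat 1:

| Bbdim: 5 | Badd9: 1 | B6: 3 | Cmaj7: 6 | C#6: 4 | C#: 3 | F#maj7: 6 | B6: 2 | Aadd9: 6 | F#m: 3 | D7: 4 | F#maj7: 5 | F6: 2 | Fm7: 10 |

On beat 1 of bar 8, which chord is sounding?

Beat 1 of bar 8 is beat (8−1)×6 + 1 = 43 overall.
Running totals: Bbdim ends at 5, Badd9 ends at 6, B6 ends at 9, Cmaj7 ends at 15, C#6 ends at 19, C# ends at 22, F#maj7 ends at 28, B6 ends at 30, Aadd9 ends at 36, F#m ends at 39, D7 ends at 43.
Beat 43 falls within D7.

D7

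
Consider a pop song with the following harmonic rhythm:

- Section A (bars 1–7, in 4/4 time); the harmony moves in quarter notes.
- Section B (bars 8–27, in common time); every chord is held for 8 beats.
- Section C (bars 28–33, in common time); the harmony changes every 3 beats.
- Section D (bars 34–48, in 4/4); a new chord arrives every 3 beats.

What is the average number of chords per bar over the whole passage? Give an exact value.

1.375 chords per bar

A: 7 bars of 4 beats is 28 beats; at 1 beat each that's 28 chords.
B: 20 bars of 4 beats is 80 beats; at 8 beats each that's 10 chords.
C: 6 bars of 4 beats is 24 beats; at 3 beats each that's 8 chords.
D: 15 bars of 4 beats is 60 beats; at 3 beats each that's 20 chords.
Overall: 66 chords over 48 bars → 66/48 = 1.375 chords per bar.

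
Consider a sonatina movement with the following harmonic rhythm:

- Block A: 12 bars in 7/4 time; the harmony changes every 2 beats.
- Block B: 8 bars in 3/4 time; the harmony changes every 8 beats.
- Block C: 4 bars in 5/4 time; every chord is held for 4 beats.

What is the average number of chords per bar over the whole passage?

A: 12 bars of 7 beats is 84 beats; at 2 beats each that's 42 chords.
B: 8 bars of 3 beats is 24 beats; at 8 beats each that's 3 chords.
C: 4 bars of 5 beats is 20 beats; at 4 beats each that's 5 chords.
Overall: 50 chords over 24 bars → 50/24 = 25/12 chords per bar.

25/12 chords per bar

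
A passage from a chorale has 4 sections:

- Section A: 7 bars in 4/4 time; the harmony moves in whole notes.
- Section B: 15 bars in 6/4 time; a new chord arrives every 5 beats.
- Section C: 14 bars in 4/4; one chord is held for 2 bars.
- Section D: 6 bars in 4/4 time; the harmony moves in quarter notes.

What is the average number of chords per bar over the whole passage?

A: 7 × 4 = 28 beats ÷ 4 = 7 chords.
B: 15 × 6 = 90 beats ÷ 5 = 18 chords.
C: 14 × 4 = 56 beats ÷ 8 = 7 chords.
D: 6 × 4 = 24 beats ÷ 1 = 24 chords.
Overall: 56 chords over 42 bars → 56/42 = 4/3 chords per bar.

4/3 chords per bar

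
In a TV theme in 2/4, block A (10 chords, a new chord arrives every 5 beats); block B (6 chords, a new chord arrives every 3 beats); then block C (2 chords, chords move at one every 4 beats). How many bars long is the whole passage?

38 bars

A: 10 × 5 = 50 beats = 25 bars.
B: 6 × 3 = 18 beats = 9 bars.
C: 2 × 4 = 8 beats = 4 bars.
Total: 25 + 9 + 4 = 38 bars.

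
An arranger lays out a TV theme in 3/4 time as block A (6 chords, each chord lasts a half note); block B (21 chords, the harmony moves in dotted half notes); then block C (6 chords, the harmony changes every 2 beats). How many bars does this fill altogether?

A: 6 × 2 = 12 beats = 4 bars.
B: 21 × 3 = 63 beats = 21 bars.
C: 6 × 2 = 12 beats = 4 bars.
Total: 4 + 21 + 4 = 29 bars.

29 bars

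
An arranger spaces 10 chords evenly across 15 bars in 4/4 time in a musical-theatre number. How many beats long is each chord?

6 beats

15 bars × 4 beats/bar = 60 beats total.
60 beats ÷ 10 chords = 6 beats per chord.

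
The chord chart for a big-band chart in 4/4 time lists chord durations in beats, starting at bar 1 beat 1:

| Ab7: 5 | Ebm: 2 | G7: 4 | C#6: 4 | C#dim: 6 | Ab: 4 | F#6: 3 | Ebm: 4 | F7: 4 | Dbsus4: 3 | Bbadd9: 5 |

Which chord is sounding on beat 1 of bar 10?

Beat 1 of bar 10 is beat (10−1)×4 + 1 = 37 overall.
Running totals: Ab7 ends at 5, Ebm ends at 7, G7 ends at 11, C#6 ends at 15, C#dim ends at 21, Ab ends at 25, F#6 ends at 28, Ebm ends at 32, F7 ends at 36, Dbsus4 ends at 39.
Beat 37 falls within Dbsus4.

Dbsus4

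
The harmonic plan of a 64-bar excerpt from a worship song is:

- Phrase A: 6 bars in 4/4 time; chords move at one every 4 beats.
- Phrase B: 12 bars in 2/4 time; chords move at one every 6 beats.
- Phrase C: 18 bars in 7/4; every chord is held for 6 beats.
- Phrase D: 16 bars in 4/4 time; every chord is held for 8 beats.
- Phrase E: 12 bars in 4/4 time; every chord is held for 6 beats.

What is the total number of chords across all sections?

47 chords

A has 24 beats and chords last 4 each, so 6 chords.
B has 24 beats and chords last 6 each, so 4 chords.
C has 126 beats and chords last 6 each, so 21 chords.
D has 64 beats and chords last 8 each, so 8 chords.
E has 48 beats and chords last 6 each, so 8 chords.
Total: 6 + 4 + 21 + 8 + 8 = 47.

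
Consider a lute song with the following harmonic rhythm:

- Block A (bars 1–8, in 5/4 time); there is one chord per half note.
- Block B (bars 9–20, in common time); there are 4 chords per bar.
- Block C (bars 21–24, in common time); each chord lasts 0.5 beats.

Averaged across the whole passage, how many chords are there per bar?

A: 8 × 5 = 40 beats ÷ 2 = 20 chords.
B: 12 × 4 = 48 beats ÷ 1 = 48 chords.
C: 4 × 4 = 16 beats ÷ 0.5 = 32 chords.
Overall: 100 chords over 24 bars → 100/24 = 25/6 chords per bar.

25/6 chords per bar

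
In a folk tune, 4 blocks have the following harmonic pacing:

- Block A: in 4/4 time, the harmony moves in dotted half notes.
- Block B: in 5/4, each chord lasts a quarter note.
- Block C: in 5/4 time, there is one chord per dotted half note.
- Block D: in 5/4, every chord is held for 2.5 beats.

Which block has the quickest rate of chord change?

Block B

A: each chord is 3 beats in 4/4, so 4/3 per bar.
B: each chord is 1 beat in 5/4, so 5 per bar.
C: each chord is 3 beats in 5/4, so 5/3 per bar.
D: each chord is 2.5 beats in 5/4, so 2 per bar.
Fastest is B at 5 chords/bar.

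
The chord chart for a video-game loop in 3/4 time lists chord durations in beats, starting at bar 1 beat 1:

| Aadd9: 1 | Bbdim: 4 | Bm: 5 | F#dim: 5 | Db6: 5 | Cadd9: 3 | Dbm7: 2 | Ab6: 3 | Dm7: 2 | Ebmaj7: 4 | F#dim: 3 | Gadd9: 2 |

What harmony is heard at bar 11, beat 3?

Beat 3 of bar 11 is beat (11−1)×3 + 3 = 33 overall.
Running totals: Aadd9 ends at 1, Bbdim ends at 5, Bm ends at 10, F#dim ends at 15, Db6 ends at 20, Cadd9 ends at 23, Dbm7 ends at 25, Ab6 ends at 28, Dm7 ends at 30, Ebmaj7 ends at 34.
Beat 33 falls within Ebmaj7.

Ebmaj7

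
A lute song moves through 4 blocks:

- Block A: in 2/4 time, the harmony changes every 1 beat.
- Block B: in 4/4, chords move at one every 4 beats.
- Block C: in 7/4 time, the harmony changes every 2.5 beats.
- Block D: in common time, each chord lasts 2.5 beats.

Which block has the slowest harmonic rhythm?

A: 2 beats/bar ÷ 1 beat/chord = 2 chords/bar.
B: 4 beats/bar ÷ 4 beats/chord = 1 chord/bar.
C: 7 beats/bar ÷ 2.5 beats/chord = 2.8 chords/bar.
D: 4 beats/bar ÷ 2.5 beats/chord = 1.6 chords/bar.
Slowest is B at 1 chords/bar.

Block B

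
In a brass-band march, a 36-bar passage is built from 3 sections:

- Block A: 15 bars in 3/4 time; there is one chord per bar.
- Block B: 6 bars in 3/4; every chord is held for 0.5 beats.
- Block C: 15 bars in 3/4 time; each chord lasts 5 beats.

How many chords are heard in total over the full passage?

A has 45 beats and chords last 3 each, so 15 chords.
B has 18 beats and chords last 0.5 each, so 36 chords.
C has 45 beats and chords last 5 each, so 9 chords.
Total: 15 + 36 + 9 = 60.

60 chords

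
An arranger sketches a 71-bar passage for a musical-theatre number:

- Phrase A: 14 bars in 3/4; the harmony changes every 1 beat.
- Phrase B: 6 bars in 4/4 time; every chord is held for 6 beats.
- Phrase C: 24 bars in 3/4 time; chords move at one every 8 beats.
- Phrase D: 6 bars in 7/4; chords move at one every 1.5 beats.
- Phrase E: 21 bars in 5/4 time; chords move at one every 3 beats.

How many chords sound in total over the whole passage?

A: 14 bars × 3 beats = 42 beats; 1 beat/chord → 42 chords.
B: 6 bars × 4 beats = 24 beats; 6 beats/chord → 4 chords.
C: 24 bars × 3 beats = 72 beats; 8 beats/chord → 9 chords.
D: 6 bars × 7 beats = 42 beats; 1.5 beats/chord → 28 chords.
E: 21 bars × 5 beats = 105 beats; 3 beats/chord → 35 chords.
Total: 42 + 4 + 9 + 28 + 35 = 118.

118 chords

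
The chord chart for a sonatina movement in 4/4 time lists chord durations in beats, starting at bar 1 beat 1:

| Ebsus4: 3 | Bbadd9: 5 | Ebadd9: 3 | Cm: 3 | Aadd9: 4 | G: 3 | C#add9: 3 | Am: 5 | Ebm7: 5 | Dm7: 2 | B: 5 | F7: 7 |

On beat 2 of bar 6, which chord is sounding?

Beat 2 of bar 6 is beat (6−1)×4 + 2 = 22 overall.
Running totals: Ebsus4 ends at 3, Bbadd9 ends at 8, Ebadd9 ends at 11, Cm ends at 14, Aadd9 ends at 18, G ends at 21, C#add9 ends at 24.
Beat 22 falls within C#add9.

C#add9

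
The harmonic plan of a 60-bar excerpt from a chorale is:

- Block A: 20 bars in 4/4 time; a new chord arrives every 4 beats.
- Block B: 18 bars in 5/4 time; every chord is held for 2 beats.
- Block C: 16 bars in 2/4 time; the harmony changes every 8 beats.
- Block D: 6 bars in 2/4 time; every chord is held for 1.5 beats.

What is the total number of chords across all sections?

77 chords

A: 20 bars × 4 beats = 80 beats; 4 beats/chord → 20 chords.
B: 18 bars × 5 beats = 90 beats; 2 beats/chord → 45 chords.
C: 16 bars × 2 beats = 32 beats; 8 beats/chord → 4 chords.
D: 6 bars × 2 beats = 12 beats; 1.5 beats/chord → 8 chords.
Total: 20 + 45 + 4 + 8 = 77.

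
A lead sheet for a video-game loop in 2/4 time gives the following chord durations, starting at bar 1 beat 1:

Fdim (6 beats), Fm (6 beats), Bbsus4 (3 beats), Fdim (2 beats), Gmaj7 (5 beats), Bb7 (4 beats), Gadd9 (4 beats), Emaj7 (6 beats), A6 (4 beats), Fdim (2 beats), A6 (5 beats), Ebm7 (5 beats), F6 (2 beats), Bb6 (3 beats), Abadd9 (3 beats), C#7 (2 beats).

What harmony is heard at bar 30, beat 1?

Abadd9

Beat 1 of bar 30 is beat (30−1)×2 + 1 = 59 overall.
Running totals: Fdim ends at 6, Fm ends at 12, Bbsus4 ends at 15, Fdim ends at 17, Gmaj7 ends at 22, Bb7 ends at 26, Gadd9 ends at 30, Emaj7 ends at 36, A6 ends at 40, Fdim ends at 42, A6 ends at 47, Ebm7 ends at 52, F6 ends at 54, Bb6 ends at 57, Abadd9 ends at 60.
Beat 59 falls within Abadd9.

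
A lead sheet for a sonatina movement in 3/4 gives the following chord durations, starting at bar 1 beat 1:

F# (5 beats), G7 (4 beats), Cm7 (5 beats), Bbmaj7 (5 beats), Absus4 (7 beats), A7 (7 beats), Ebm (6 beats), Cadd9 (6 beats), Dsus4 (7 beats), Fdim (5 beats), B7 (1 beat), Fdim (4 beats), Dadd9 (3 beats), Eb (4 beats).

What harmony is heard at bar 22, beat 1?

Dadd9

Beat 1 of bar 22 is beat (22−1)×3 + 1 = 64 overall.
Running totals: F# ends at 5, G7 ends at 9, Cm7 ends at 14, Bbmaj7 ends at 19, Absus4 ends at 26, A7 ends at 33, Ebm ends at 39, Cadd9 ends at 45, Dsus4 ends at 52, Fdim ends at 57, B7 ends at 58, Fdim ends at 62, Dadd9 ends at 65.
Beat 64 falls within Dadd9.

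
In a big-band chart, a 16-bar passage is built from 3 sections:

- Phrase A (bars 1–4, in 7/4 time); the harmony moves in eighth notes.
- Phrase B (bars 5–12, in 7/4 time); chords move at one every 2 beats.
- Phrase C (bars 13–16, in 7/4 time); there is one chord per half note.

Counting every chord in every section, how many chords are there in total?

A: 4·7 = 28 beats, 28/0.5 = 56 chords.
B: 8·7 = 56 beats, 56/2 = 28 chords.
C: 4·7 = 28 beats, 28/2 = 14 chords.
Total: 56 + 28 + 14 = 98.

98 chords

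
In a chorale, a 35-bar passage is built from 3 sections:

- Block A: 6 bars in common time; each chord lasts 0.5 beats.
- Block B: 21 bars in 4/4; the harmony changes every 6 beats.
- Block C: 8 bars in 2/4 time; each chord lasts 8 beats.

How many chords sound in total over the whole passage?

64 chords

A has 24 beats and chords last 0.5 each, so 48 chords.
B has 84 beats and chords last 6 each, so 14 chords.
C has 16 beats and chords last 8 each, so 2 chords.
Total: 48 + 14 + 2 = 64.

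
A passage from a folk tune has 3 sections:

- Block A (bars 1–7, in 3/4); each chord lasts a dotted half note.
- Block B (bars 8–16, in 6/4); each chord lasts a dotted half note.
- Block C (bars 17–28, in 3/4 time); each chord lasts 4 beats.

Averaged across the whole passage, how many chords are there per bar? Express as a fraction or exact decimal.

17/14 chords per bar

A: 7 bars of 3 beats is 21 beats; at 3 beats each that's 7 chords.
B: 9 bars of 6 beats is 54 beats; at 3 beats each that's 18 chords.
C: 12 bars of 3 beats is 36 beats; at 4 beats each that's 9 chords.
Overall: 34 chords over 28 bars → 34/28 = 17/14 chords per bar.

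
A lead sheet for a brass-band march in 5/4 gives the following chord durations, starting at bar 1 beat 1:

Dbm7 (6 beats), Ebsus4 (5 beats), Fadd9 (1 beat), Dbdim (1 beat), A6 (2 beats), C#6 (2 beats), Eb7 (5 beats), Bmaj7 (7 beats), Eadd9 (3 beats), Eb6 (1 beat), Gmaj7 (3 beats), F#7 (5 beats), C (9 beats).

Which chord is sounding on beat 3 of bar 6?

Beat 3 of bar 6 is beat (6−1)×5 + 3 = 28 overall.
Running totals: Dbm7 ends at 6, Ebsus4 ends at 11, Fadd9 ends at 12, Dbdim ends at 13, A6 ends at 15, C#6 ends at 17, Eb7 ends at 22, Bmaj7 ends at 29.
Beat 28 falls within Bmaj7.

Bmaj7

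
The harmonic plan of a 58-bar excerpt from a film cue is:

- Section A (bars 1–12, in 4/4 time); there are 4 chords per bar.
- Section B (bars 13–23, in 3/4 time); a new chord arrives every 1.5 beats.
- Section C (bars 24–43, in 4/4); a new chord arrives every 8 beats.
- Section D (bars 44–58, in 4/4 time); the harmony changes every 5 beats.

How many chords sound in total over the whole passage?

A has 48 beats and chords last 1 each, so 48 chords.
B has 33 beats and chords last 1.5 each, so 22 chords.
C has 80 beats and chords last 8 each, so 10 chords.
D has 60 beats and chords last 5 each, so 12 chords.
Total: 48 + 22 + 10 + 12 = 92.

92 chords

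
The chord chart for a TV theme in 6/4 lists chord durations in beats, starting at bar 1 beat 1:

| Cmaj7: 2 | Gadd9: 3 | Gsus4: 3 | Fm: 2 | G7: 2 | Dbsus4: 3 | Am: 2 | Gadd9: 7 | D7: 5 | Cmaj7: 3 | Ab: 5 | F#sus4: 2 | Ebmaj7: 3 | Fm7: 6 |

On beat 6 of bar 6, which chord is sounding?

Beat 6 of bar 6 is beat (6−1)×6 + 6 = 36 overall.
Running totals: Cmaj7 ends at 2, Gadd9 ends at 5, Gsus4 ends at 8, Fm ends at 10, G7 ends at 12, Dbsus4 ends at 15, Am ends at 17, Gadd9 ends at 24, D7 ends at 29, Cmaj7 ends at 32, Ab ends at 37.
Beat 36 falls within Ab.

Ab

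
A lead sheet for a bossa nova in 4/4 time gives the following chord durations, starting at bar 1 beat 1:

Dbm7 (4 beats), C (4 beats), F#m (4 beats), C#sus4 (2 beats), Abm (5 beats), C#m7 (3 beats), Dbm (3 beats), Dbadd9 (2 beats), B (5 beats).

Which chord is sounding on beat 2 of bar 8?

B

Beat 2 of bar 8 is beat (8−1)×4 + 2 = 30 overall.
Running totals: Dbm7 ends at 4, C ends at 8, F#m ends at 12, C#sus4 ends at 14, Abm ends at 19, C#m7 ends at 22, Dbm ends at 25, Dbadd9 ends at 27, B ends at 32.
Beat 30 falls within B.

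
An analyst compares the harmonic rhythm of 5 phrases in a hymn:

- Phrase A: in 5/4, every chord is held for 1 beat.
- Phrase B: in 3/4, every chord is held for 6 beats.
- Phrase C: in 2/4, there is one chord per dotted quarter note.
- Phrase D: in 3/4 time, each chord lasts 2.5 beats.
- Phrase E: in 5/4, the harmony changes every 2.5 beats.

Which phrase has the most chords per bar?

A: 5 beats/bar ÷ 1 beat/chord = 5 chords/bar.
B: 3 beats/bar ÷ 6 beats/chord = 0.5 chords/bar.
C: 2 beats/bar ÷ 1.5 beats/chord = 4/3 chords/bar.
D: 3 beats/bar ÷ 2.5 beats/chord = 1.2 chords/bar.
E: 5 beats/bar ÷ 2.5 beats/chord = 2 chords/bar.
Fastest is A at 5 chords/bar.

Phrase A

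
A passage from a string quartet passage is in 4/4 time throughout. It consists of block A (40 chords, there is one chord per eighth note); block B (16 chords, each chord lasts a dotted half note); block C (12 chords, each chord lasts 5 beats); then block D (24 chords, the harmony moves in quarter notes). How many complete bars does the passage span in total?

38 bars

A: 40 × 0.5 = 20 beats = 5 bars.
B: 16 × 3 = 48 beats = 12 bars.
C: 12 × 5 = 60 beats = 15 bars.
D: 24 × 1 = 24 beats = 6 bars.
Total: 5 + 12 + 15 + 6 = 38 bars.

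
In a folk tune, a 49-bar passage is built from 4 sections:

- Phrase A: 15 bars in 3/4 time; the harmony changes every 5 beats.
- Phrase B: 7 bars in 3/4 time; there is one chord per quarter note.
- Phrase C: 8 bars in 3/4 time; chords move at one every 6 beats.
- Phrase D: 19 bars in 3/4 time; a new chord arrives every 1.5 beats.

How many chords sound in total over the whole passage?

A has 45 beats and chords last 5 each, so 9 chords.
B has 21 beats and chords last 1 each, so 21 chords.
C has 24 beats and chords last 6 each, so 4 chords.
D has 57 beats and chords last 1.5 each, so 38 chords.
Total: 9 + 21 + 4 + 38 = 72.

72 chords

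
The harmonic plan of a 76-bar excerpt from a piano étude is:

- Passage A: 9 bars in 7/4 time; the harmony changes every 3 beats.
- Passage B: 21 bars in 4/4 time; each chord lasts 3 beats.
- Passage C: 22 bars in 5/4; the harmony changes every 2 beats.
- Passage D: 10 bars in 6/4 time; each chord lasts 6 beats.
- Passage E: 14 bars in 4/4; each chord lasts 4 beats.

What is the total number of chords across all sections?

128 chords

A: 9·7 = 63 beats, 63/3 = 21 chords.
B: 21·4 = 84 beats, 84/3 = 28 chords.
C: 22·5 = 110 beats, 110/2 = 55 chords.
D: 10·6 = 60 beats, 60/6 = 10 chords.
E: 14·4 = 56 beats, 56/4 = 14 chords.
Total: 21 + 28 + 55 + 10 + 14 = 128.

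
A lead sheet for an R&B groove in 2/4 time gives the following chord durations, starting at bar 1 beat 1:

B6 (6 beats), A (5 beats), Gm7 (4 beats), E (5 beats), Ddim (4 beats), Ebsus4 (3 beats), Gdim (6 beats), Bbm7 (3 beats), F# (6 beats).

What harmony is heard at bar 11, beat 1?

Beat 1 of bar 11 is beat (11−1)×2 + 1 = 21 overall.
Running totals: B6 ends at 6, A ends at 11, Gm7 ends at 15, E ends at 20, Ddim ends at 24.
Beat 21 falls within Ddim.

Ddim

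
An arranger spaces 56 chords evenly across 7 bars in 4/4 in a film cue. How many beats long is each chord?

7 bars × 4 beats/bar = 28 beats total.
28 beats ÷ 56 chords = 0.5 beats per chord.
(That is an eighth note.)

0.5 beats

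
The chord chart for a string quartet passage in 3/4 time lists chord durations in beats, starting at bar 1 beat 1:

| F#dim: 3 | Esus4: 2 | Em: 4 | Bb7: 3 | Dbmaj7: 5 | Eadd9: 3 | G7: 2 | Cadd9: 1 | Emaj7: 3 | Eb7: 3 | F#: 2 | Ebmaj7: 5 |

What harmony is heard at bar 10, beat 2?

Beat 2 of bar 10 is beat (10−1)×3 + 2 = 29 overall.
Running totals: F#dim ends at 3, Esus4 ends at 5, Em ends at 9, Bb7 ends at 12, Dbmaj7 ends at 17, Eadd9 ends at 20, G7 ends at 22, Cadd9 ends at 23, Emaj7 ends at 26, Eb7 ends at 29.
Beat 29 falls within Eb7.

Eb7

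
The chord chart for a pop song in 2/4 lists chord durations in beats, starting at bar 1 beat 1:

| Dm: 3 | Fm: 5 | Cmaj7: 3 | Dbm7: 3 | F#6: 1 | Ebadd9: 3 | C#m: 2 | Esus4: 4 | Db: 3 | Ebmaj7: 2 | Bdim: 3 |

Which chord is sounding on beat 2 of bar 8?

Ebadd9

Beat 2 of bar 8 is beat (8−1)×2 + 2 = 16 overall.
Running totals: Dm ends at 3, Fm ends at 8, Cmaj7 ends at 11, Dbm7 ends at 14, F#6 ends at 15, Ebadd9 ends at 18.
Beat 16 falls within Ebadd9.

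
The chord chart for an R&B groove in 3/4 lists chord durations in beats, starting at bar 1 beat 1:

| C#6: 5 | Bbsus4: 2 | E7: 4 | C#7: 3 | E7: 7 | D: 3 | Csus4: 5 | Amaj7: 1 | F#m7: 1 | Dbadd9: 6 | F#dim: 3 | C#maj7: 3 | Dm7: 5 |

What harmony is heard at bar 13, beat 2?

Beat 2 of bar 13 is beat (13−1)×3 + 2 = 38 overall.
Running totals: C#6 ends at 5, Bbsus4 ends at 7, E7 ends at 11, C#7 ends at 14, E7 ends at 21, D ends at 24, Csus4 ends at 29, Amaj7 ends at 30, F#m7 ends at 31, Dbadd9 ends at 37, F#dim ends at 40.
Beat 38 falls within F#dim.

F#dim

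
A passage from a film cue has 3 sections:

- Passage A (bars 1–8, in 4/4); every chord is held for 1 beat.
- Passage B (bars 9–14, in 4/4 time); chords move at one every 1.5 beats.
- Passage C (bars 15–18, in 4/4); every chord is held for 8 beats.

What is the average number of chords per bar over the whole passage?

A: 8 × 4 = 32 beats ÷ 1 = 32 chords.
B: 6 × 4 = 24 beats ÷ 1.5 = 16 chords.
C: 4 × 4 = 16 beats ÷ 8 = 2 chords.
Overall: 50 chords over 18 bars → 50/18 = 25/9 chords per bar.

25/9 chords per bar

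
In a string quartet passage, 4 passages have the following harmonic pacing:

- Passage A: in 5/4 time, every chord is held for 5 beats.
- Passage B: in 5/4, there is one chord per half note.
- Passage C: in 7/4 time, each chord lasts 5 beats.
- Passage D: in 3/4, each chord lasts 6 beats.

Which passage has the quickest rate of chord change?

Passage B

A: 5/5 = 1 chord/bar.
B: 5/2 = 2.5 chords/bar.
C: 7/5 = 1.4 chords/bar.
D: 3/6 = 0.5 chords/bar.
Fastest is B at 2.5 chords/bar.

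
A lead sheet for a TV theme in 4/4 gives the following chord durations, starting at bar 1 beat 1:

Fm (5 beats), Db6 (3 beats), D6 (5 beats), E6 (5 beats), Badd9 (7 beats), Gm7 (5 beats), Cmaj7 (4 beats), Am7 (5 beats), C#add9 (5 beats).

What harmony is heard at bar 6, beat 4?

Beat 4 of bar 6 is beat (6−1)×4 + 4 = 24 overall.
Running totals: Fm ends at 5, Db6 ends at 8, D6 ends at 13, E6 ends at 18, Badd9 ends at 25.
Beat 24 falls within Badd9.

Badd9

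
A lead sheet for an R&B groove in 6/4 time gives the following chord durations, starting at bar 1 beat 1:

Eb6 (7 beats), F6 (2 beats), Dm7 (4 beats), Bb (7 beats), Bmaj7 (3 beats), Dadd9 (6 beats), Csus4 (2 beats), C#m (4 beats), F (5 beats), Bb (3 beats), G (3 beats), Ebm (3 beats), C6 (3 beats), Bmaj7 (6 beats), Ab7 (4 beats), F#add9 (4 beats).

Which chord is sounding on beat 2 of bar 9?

C6

Beat 2 of bar 9 is beat (9−1)×6 + 2 = 50 overall.
Running totals: Eb6 ends at 7, F6 ends at 9, Dm7 ends at 13, Bb ends at 20, Bmaj7 ends at 23, Dadd9 ends at 29, Csus4 ends at 31, C#m ends at 35, F ends at 40, Bb ends at 43, G ends at 46, Ebm ends at 49, C6 ends at 52.
Beat 50 falls within C6.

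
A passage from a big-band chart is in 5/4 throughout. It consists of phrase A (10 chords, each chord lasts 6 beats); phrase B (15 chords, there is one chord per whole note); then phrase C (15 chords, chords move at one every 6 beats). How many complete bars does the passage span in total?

A: 10 × 6 = 60 beats = 12 bars.
B: 15 × 4 = 60 beats = 12 bars.
C: 15 × 6 = 90 beats = 18 bars.
Total: 12 + 12 + 18 = 42 bars.

42 bars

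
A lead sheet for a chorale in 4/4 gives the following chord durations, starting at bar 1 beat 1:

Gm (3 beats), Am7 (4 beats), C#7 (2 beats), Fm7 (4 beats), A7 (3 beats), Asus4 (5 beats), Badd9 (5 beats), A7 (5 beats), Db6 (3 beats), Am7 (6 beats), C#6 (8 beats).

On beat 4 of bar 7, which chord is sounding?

A7

Beat 4 of bar 7 is beat (7−1)×4 + 4 = 28 overall.
Running totals: Gm ends at 3, Am7 ends at 7, C#7 ends at 9, Fm7 ends at 13, A7 ends at 16, Asus4 ends at 21, Badd9 ends at 26, A7 ends at 31.
Beat 28 falls within A7.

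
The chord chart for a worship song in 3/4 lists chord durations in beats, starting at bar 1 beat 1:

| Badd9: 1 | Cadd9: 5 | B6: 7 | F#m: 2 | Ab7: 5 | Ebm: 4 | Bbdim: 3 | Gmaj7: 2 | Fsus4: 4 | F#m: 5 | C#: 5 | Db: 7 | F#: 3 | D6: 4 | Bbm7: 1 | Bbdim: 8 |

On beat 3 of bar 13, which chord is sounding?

C#

Beat 3 of bar 13 is beat (13−1)×3 + 3 = 39 overall.
Running totals: Badd9 ends at 1, Cadd9 ends at 6, B6 ends at 13, F#m ends at 15, Ab7 ends at 20, Ebm ends at 24, Bbdim ends at 27, Gmaj7 ends at 29, Fsus4 ends at 33, F#m ends at 38, C# ends at 43.
Beat 39 falls within C#.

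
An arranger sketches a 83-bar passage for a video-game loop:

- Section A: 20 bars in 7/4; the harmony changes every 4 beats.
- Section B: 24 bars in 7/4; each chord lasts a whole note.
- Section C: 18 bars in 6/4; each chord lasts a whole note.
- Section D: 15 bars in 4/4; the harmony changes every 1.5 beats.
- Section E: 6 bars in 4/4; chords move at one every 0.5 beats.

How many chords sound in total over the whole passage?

A: 20 bars × 7 beats = 140 beats; 4 beats/chord → 35 chords.
B: 24 bars × 7 beats = 168 beats; 4 beats/chord → 42 chords.
C: 18 bars × 6 beats = 108 beats; 4 beats/chord → 27 chords.
D: 15 bars × 4 beats = 60 beats; 1.5 beats/chord → 40 chords.
E: 6 bars × 4 beats = 24 beats; 0.5 beats/chord → 48 chords.
Total: 35 + 42 + 27 + 40 + 48 = 192.

192 chords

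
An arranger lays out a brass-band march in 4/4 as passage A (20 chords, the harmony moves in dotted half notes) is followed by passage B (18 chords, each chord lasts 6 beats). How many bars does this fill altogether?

A: 20 × 3 = 60 beats = 15 bars.
B: 18 × 6 = 108 beats = 27 bars.
Total: 15 + 27 = 42 bars.

42 bars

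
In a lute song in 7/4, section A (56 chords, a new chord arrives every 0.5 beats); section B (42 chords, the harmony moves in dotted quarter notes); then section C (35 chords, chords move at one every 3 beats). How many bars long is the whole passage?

A: 56 × 0.5 = 28 beats = 4 bars.
B: 42 × 1.5 = 63 beats = 9 bars.
C: 35 × 3 = 105 beats = 15 bars.
Total: 4 + 9 + 15 = 28 bars.

28 bars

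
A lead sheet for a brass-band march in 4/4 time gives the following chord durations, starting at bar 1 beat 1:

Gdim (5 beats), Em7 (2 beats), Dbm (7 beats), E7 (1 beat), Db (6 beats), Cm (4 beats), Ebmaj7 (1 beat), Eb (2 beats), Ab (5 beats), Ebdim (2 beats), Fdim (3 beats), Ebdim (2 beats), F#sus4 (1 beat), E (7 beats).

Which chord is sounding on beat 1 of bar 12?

E

Beat 1 of bar 12 is beat (12−1)×4 + 1 = 45 overall.
Running totals: Gdim ends at 5, Em7 ends at 7, Dbm ends at 14, E7 ends at 15, Db ends at 21, Cm ends at 25, Ebmaj7 ends at 26, Eb ends at 28, Ab ends at 33, Ebdim ends at 35, Fdim ends at 38, Ebdim ends at 40, F#sus4 ends at 41, E ends at 48.
Beat 45 falls within E.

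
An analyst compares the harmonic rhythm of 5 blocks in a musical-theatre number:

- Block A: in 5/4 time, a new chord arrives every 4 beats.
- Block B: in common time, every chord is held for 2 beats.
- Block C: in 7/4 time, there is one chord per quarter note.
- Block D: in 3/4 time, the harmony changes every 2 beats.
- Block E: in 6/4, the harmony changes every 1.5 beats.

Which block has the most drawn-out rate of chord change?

Block A

A: each chord is 4 beats in 5/4, so 1.25 per bar.
B: each chord is 2 beats in 4/4, so 2 per bar.
C: each chord is 1 beat in 7/4, so 7 per bar.
D: each chord is 2 beats in 3/4, so 1.5 per bar.
E: each chord is 1.5 beats in 6/4, so 4 per bar.
Slowest is A at 1.25 chords/bar.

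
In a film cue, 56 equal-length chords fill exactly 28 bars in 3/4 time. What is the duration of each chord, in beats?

28 bars × 3 beats/bar = 84 beats total.
84 beats ÷ 56 chords = 1.5 beats per chord.
(That is a dotted quarter note.)

1.5 beats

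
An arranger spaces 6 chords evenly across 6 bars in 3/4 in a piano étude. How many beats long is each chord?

6 bars × 3 beats/bar = 18 beats total.
18 beats ÷ 6 chords = 3 beats per chord.
(That is a dotted half note.)

3 beats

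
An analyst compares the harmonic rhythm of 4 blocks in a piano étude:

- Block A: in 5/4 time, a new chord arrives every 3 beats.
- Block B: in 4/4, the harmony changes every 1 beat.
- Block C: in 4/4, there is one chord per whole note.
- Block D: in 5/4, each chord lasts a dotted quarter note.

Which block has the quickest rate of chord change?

Block B

A: 5 beats/bar ÷ 3 beats/chord = 5/3 chords/bar.
B: 4 beats/bar ÷ 1 beat/chord = 4 chords/bar.
C: 4 beats/bar ÷ 4 beats/chord = 1 chord/bar.
D: 5 beats/bar ÷ 1.5 beats/chord = 10/3 chords/bar.
Fastest is B at 4 chords/bar.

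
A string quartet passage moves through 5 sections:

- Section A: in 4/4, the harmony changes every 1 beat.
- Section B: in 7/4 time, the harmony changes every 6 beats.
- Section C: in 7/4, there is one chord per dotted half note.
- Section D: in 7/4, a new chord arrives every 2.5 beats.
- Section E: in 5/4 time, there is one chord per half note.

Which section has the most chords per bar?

A: 4/1 = 4 chords/bar.
B: 7/6 = 7/6 chords/bar.
C: 7/3 = 7/3 chords/bar.
D: 7/2.5 = 2.8 chords/bar.
E: 5/2 = 2.5 chords/bar.
Fastest is A at 4 chords/bar.

Section A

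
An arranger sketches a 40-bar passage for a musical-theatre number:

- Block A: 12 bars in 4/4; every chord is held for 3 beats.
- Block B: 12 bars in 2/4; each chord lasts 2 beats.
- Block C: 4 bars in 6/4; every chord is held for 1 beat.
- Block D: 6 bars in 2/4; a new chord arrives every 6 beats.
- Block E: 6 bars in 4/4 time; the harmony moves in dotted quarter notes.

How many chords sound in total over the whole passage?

70 chords

A: 12 bars × 4 beats = 48 beats; 3 beats/chord → 16 chords.
B: 12 bars × 2 beats = 24 beats; 2 beats/chord → 12 chords.
C: 4 bars × 6 beats = 24 beats; 1 beat/chord → 24 chords.
D: 6 bars × 2 beats = 12 beats; 6 beats/chord → 2 chords.
E: 6 bars × 4 beats = 24 beats; 1.5 beats/chord → 16 chords.
Total: 16 + 12 + 24 + 2 + 16 = 70.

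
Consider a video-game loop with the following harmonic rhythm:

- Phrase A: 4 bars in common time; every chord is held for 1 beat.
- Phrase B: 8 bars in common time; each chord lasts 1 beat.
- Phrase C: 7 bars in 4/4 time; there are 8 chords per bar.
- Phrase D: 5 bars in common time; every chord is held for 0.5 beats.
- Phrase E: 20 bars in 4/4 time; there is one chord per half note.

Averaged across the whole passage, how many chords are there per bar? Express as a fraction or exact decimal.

A: 4 × 4 = 16 beats ÷ 1 = 16 chords.
B: 8 × 4 = 32 beats ÷ 1 = 32 chords.
C: 7 × 4 = 28 beats ÷ 0.5 = 56 chords.
D: 5 × 4 = 20 beats ÷ 0.5 = 40 chords.
E: 20 × 4 = 80 beats ÷ 2 = 40 chords.
Overall: 184 chords over 44 bars → 184/44 = 46/11 chords per bar.

46/11 chords per bar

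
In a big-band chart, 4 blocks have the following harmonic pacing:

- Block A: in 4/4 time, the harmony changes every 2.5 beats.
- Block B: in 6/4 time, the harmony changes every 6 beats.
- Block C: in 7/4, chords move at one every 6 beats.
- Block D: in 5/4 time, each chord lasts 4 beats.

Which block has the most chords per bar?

A: 4/2.5 = 1.6 chords/bar.
B: 6/6 = 1 chord/bar.
C: 7/6 = 7/6 chords/bar.
D: 5/4 = 1.25 chords/bar.
Fastest is A at 1.6 chords/bar.

Block A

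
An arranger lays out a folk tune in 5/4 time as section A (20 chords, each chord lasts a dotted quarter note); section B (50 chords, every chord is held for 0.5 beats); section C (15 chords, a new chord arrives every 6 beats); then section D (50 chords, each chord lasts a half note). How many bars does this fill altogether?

A: 20 × 1.5 = 30 beats = 6 bars.
B: 50 × 0.5 = 25 beats = 5 bars.
C: 15 × 6 = 90 beats = 18 bars.
D: 50 × 2 = 100 beats = 20 bars.
Total: 6 + 5 + 18 + 20 = 49 bars.

49 bars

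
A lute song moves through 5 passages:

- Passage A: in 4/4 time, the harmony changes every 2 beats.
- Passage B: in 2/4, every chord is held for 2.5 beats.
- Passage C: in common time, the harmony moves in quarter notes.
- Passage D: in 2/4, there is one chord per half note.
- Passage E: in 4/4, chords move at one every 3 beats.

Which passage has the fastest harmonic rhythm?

Passage C

A: 4 beats/bar ÷ 2 beats/chord = 2 chords/bar.
B: 2 beats/bar ÷ 2.5 beats/chord = 0.8 chords/bar.
C: 4 beats/bar ÷ 1 beat/chord = 4 chords/bar.
D: 2 beats/bar ÷ 2 beats/chord = 1 chord/bar.
E: 4 beats/bar ÷ 3 beats/chord = 4/3 chords/bar.
Fastest is C at 4 chords/bar.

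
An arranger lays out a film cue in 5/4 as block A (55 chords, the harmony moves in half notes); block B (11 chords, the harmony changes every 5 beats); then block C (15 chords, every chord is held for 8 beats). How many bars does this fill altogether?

A: 55 × 2 = 110 beats = 22 bars.
B: 11 × 5 = 55 beats = 11 bars.
C: 15 × 8 = 120 beats = 24 bars.
Total: 22 + 11 + 24 = 57 bars.

57 bars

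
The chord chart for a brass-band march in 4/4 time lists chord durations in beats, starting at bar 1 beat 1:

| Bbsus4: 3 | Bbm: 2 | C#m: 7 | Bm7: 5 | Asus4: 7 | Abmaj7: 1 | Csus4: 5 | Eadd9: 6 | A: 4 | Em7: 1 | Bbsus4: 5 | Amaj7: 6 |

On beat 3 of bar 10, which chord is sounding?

Beat 3 of bar 10 is beat (10−1)×4 + 3 = 39 overall.
Running totals: Bbsus4 ends at 3, Bbm ends at 5, C#m ends at 12, Bm7 ends at 17, Asus4 ends at 24, Abmaj7 ends at 25, Csus4 ends at 30, Eadd9 ends at 36, A ends at 40.
Beat 39 falls within A.

A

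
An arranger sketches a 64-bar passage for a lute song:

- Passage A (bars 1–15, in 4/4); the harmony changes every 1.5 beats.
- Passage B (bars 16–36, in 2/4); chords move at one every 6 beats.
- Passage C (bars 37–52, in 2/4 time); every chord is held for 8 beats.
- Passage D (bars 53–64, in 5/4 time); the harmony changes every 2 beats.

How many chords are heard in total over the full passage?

81 chords

A has 60 beats and chords last 1.5 each, so 40 chords.
B has 42 beats and chords last 6 each, so 7 chords.
C has 32 beats and chords last 8 each, so 4 chords.
D has 60 beats and chords last 2 each, so 30 chords.
Total: 40 + 7 + 4 + 30 = 81.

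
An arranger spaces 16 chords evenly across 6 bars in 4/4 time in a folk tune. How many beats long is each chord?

1.5 beats

6 bars × 4 beats/bar = 24 beats total.
24 beats ÷ 16 chords = 1.5 beats per chord.
(That is a dotted quarter note.)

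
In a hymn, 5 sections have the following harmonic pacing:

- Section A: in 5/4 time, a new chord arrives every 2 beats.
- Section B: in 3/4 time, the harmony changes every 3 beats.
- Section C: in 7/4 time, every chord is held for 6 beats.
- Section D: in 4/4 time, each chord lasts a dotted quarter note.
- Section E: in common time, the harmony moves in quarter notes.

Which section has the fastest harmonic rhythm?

Section E

A: each chord is 2 beats in 5/4, so 2.5 per bar.
B: each chord is 3 beats in 3/4, so 1 per bar.
C: each chord is 6 beats in 7/4, so 7/6 per bar.
D: each chord is 1.5 beats in 4/4, so 8/3 per bar.
E: each chord is 1 beat in 4/4, so 4 per bar.
Fastest is E at 4 chords/bar.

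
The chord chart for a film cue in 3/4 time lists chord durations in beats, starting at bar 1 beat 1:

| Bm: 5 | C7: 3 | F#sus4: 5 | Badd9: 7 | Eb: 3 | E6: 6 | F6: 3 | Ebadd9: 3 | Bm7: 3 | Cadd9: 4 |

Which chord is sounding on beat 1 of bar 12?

Beat 1 of bar 12 is beat (12−1)×3 + 1 = 34 overall.
Running totals: Bm ends at 5, C7 ends at 8, F#sus4 ends at 13, Badd9 ends at 20, Eb ends at 23, E6 ends at 29, F6 ends at 32, Ebadd9 ends at 35.
Beat 34 falls within Ebadd9.

Ebadd9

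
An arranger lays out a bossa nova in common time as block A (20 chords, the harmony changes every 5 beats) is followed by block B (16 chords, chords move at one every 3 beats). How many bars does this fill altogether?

A: 20 × 5 = 100 beats = 25 bars.
B: 16 × 3 = 48 beats = 12 bars.
Total: 25 + 12 = 37 bars.

37 bars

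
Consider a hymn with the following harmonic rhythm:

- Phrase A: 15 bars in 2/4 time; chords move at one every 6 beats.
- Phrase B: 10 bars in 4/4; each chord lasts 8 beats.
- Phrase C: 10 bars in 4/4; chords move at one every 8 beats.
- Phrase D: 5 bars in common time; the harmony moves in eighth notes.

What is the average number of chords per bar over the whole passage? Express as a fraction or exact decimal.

1.375 chords per bar

A: 15 bars of 2 beats is 30 beats; at 6 beats each that's 5 chords.
B: 10 bars of 4 beats is 40 beats; at 8 beats each that's 5 chords.
C: 10 bars of 4 beats is 40 beats; at 8 beats each that's 5 chords.
D: 5 bars of 4 beats is 20 beats; at 0.5 beats each that's 40 chords.
Overall: 55 chords over 40 bars → 55/40 = 1.375 chords per bar.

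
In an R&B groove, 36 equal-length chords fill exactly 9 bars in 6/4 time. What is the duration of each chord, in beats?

9 bars × 6 beats/bar = 54 beats total.
54 beats ÷ 36 chords = 1.5 beats per chord.
(That is a dotted quarter note.)

1.5 beats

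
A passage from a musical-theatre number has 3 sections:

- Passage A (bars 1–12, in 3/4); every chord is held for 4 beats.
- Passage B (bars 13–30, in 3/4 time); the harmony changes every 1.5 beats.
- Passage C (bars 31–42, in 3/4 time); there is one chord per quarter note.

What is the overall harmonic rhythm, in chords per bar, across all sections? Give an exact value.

27/14 chords per bar

A: 12 bars of 3 beats is 36 beats; at 4 beats each that's 9 chords.
B: 18 bars of 3 beats is 54 beats; at 1.5 beats each that's 36 chords.
C: 12 bars of 3 beats is 36 beats; at 1 beat each that's 36 chords.
Overall: 81 chords over 42 bars → 81/42 = 27/14 chords per bar.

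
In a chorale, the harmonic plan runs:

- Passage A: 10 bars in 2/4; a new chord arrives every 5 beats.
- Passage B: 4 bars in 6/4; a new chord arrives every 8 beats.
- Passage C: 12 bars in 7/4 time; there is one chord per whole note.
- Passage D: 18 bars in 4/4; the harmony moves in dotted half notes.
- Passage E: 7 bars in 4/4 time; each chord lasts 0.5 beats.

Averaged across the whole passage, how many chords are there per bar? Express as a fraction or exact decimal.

36/17 chords per bar

A: 10 bars of 2 beats is 20 beats; at 5 beats each that's 4 chords.
B: 4 bars of 6 beats is 24 beats; at 8 beats each that's 3 chords.
C: 12 bars of 7 beats is 84 beats; at 4 beats each that's 21 chords.
D: 18 bars of 4 beats is 72 beats; at 3 beats each that's 24 chords.
E: 7 bars of 4 beats is 28 beats; at 0.5 beats each that's 56 chords.
Overall: 108 chords over 51 bars → 108/51 = 36/17 chords per bar.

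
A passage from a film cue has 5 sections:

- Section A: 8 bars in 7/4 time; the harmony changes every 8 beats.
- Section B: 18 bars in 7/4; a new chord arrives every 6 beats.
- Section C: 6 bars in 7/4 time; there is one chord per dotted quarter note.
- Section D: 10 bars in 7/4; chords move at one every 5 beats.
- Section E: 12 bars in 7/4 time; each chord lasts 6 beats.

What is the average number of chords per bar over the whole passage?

A: 8 bars of 7 beats is 56 beats; at 8 beats each that's 7 chords.
B: 18 bars of 7 beats is 126 beats; at 6 beats each that's 21 chords.
C: 6 bars of 7 beats is 42 beats; at 1.5 beats each that's 28 chords.
D: 10 bars of 7 beats is 70 beats; at 5 beats each that's 14 chords.
E: 12 bars of 7 beats is 84 beats; at 6 beats each that's 14 chords.
Overall: 84 chords over 54 bars → 84/54 = 14/9 chords per bar.

14/9 chords per bar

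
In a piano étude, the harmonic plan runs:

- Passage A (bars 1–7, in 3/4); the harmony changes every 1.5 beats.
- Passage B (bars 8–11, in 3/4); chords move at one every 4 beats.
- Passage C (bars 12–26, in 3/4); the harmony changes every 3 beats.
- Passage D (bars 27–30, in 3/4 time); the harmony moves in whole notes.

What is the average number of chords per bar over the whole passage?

A: 7 bars of 3 beats is 21 beats; at 1.5 beats each that's 14 chords.
B: 4 bars of 3 beats is 12 beats; at 4 beats each that's 3 chords.
C: 15 bars of 3 beats is 45 beats; at 3 beats each that's 15 chords.
D: 4 bars of 3 beats is 12 beats; at 4 beats each that's 3 chords.
Overall: 35 chords over 30 bars → 35/30 = 7/6 chords per bar.

7/6 chords per bar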